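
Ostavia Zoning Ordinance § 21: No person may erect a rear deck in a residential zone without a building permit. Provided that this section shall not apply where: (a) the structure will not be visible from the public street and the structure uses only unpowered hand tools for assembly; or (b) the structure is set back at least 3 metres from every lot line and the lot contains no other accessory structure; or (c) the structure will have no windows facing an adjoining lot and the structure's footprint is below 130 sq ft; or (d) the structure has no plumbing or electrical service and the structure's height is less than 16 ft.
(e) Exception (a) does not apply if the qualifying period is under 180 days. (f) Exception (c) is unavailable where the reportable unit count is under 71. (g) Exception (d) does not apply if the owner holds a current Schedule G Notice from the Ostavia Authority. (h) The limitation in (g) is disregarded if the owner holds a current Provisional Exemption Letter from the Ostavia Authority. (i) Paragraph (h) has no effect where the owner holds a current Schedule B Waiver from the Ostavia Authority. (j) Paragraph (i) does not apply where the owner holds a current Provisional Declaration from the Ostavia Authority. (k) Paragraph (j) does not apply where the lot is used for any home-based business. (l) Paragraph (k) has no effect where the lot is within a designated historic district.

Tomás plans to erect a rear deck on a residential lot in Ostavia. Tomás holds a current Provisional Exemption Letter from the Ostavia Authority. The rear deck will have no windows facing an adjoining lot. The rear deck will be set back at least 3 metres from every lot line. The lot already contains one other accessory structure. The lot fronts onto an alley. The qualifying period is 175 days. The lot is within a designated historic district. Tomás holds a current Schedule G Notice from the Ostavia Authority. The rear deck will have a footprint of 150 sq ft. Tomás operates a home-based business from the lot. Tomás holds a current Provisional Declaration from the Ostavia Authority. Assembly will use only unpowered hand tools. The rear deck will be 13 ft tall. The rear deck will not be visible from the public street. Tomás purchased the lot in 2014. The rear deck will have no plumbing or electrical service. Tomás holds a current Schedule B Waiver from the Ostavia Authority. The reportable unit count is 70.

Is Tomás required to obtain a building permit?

Exception (a)'s conditions are all satisfied: the structure will not be visible from the street; assembly uses only hand tools. But applying paragraph (e): (e) applies — the qualifying period is 175 days, under the 180 days limit. Exception (a) does not apply.
Exception (b) fails — the lot already has another accessory structure.
Exception (c) does not apply: the structure's footprint is 150 sq ft, not below 130 sq ft.
All of (d)'s requirements are met (there is no plumbing or electrical service; the structure's height is 13 ft, less than the 16 ft limit). Applying paragraphs (g)–(l): (g) would limit (d) — a current Schedule G Notice is held — but (h) sets (g) aside: (h) is triggered — a current Provisional Exemption Letter is held. (i) would limit (h) — a current Schedule B Waiver is held — but (j) sets (i) aside: (j) operates — a current Provisional Declaration is held. (k) would limit (j) — a home-based business operates on the lot — but (l) sets (k) aside: (l) is engaged — the lot is in a historic district. (d) remains available.

No — exception (d) applies; Tomás does not need a building permit.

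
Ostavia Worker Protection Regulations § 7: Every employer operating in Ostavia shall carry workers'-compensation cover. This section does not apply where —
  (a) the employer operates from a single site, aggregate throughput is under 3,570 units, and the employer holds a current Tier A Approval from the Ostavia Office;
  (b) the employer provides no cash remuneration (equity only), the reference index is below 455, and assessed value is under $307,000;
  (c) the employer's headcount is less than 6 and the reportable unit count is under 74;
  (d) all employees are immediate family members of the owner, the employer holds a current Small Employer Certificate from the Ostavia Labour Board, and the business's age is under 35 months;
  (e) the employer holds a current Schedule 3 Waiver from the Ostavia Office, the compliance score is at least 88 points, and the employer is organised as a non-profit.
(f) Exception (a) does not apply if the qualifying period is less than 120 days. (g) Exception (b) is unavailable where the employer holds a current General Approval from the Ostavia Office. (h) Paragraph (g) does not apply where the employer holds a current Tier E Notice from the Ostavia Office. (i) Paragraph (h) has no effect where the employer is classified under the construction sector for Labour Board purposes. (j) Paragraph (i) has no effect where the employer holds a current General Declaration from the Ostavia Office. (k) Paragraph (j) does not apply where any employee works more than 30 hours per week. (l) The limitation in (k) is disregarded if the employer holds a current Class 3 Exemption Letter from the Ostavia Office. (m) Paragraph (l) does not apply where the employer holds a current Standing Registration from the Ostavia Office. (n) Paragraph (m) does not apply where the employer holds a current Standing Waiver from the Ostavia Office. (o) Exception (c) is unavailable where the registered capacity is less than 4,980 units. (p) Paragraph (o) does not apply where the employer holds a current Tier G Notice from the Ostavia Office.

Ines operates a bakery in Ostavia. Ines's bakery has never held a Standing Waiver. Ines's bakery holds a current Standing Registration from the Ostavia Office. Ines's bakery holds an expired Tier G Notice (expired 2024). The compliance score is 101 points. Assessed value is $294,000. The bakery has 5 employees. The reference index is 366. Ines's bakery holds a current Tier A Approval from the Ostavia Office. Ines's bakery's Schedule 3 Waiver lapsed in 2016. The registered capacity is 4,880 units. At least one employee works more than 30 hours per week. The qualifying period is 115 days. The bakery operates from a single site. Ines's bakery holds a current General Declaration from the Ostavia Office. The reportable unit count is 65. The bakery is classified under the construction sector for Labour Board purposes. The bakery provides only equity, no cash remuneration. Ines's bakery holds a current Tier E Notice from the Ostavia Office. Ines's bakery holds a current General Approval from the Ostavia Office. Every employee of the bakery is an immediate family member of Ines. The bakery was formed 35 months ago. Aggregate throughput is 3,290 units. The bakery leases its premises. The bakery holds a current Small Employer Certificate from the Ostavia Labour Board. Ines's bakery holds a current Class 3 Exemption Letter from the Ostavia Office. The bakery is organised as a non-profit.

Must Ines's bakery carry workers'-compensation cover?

All of (a)'s requirements are met (the employer operates from a single site; aggregate throughput is 3,290 units, under the 3,570 units limit; a current Tier A Approval is held). Turning to paragraph (f): (f) is engaged — the qualifying period is 115 days, less than the 120 days limit. (a) is therefore removed.
Exception (b): remuneration is equity-only; the reference index is 366, below the 455 limit; assessed value is $294,000, under the $307,000 limit — every condition holds. However, paragraphs (g)–(n) must be considered: (g) operates against (b): a current General Approval is held. (h) would limit (g) — a current Tier E Notice is held — but (i) sets (h) aside: (i) operates against (h): the bakery is classified under the construction sector. (j) would limit (i) — a current General Declaration is held — but (k) sets (j) aside: (k) operates against (j): at least one employee exceeds 30 hours/week. (l) would limit (k) — a current Class 3 Exemption Letter is held — but (m) sets (l) aside: (m) operates against (l): a current Standing Registration is held. (n), which would lift (m), is not triggered — there is no Standing Waiver in force. (b) is therefore removed.
Exception (c): the employer's headcount is 5, less than the 6 limit; the reportable unit count is 65, under the 74 limit — every condition holds. But: (o) is engaged — the registered capacity is 4,880 units, less than the 4,980 units limit. (p) is inapplicable (the Tier G Notice is not current), so (o) stands. So (c) is unavailable.
Exception (d) fails — the business's age is 35 months, not under 35 months.
Exception (e) requires that the employer holds a current Schedule 3 Waiver from the Ostavia Office; but there is no Schedule 3 Waiver in force, so (e) is unavailable.
No exception applies. The general rule governs.

Yes — Ines's bakery must carry workers'-compensation cover.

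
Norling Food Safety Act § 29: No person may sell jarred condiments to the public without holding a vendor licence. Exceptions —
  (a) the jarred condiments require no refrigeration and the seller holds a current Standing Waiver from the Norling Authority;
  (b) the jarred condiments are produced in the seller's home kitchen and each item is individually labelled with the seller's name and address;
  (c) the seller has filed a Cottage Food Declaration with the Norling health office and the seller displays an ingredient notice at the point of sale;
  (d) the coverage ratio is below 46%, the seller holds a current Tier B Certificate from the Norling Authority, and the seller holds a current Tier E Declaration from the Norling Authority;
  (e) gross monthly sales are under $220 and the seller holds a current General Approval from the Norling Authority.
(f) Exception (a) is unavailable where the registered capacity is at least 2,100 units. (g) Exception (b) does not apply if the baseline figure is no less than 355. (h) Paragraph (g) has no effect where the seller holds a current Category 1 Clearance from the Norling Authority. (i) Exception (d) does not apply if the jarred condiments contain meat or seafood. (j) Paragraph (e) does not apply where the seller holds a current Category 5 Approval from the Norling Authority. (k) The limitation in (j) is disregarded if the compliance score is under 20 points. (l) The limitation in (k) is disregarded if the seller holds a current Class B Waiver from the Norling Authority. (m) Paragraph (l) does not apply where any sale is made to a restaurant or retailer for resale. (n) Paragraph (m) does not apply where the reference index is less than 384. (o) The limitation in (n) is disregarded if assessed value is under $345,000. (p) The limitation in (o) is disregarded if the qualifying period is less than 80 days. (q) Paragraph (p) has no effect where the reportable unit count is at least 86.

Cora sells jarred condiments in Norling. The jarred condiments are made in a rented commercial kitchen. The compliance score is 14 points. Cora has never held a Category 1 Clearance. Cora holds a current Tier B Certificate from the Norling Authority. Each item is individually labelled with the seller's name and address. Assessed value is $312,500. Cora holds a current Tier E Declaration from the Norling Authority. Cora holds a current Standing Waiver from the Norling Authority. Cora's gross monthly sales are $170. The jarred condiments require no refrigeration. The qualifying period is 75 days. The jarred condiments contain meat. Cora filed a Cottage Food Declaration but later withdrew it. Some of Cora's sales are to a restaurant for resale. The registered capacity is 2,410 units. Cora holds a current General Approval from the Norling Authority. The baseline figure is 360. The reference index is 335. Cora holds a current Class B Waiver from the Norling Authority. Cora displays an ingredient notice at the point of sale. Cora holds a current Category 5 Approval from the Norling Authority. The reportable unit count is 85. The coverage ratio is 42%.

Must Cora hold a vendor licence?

Exception (a)'s conditions are all satisfied: the jarred condiments are shelf-stable; a current Standing Waiver is held. However, paragraph (f) must be considered: (f) is triggered — the registered capacity is 2,410 units, meeting the 2,100 units threshold. (a) is therefore removed.
Exception (b) fails — the jarred condiments are made in a commercial kitchen, not a home kitchen.
Exception (c) requires that the seller has filed a Cottage Food Declaration with the Norling health office; but the Cottage Food Declaration was withdrawn, so (c) is unavailable.
Exception (d): the coverage ratio is 42%, below the 46% limit; a current Tier B Certificate is held; a current Tier E Declaration is held — every condition holds. However, paragraph (i) must be considered: (i) operates against (d): the jarred condiments contain meat. Exception (d) does not apply.
Exception (e) is satisfied on its face — gross monthly sales are $170, under the $220 limit; a current General Approval is held. Turning to paragraphs (j)–(q): (j) applies — a current Category 5 Approval is held. (k) operates (the compliance score is 14 points, under the 20 points limit), but is overridden by (l): (l) is triggered — a current Class B Waiver is held. (m) is triggered (some sales are to a restaurant for resale), but is displaced by (n): (n) operates against (m): the reference index is 335, less than the 384 limit. (o) is engaged (assessed value is $312,500, under the $345,000 limit), but is overridden by (p): (p) operates — the qualifying period is 75 days, less than the 80 days limit. (q), which would lift (p), is inapplicable — the reportable unit count is 85, short of 86. So (e) is unavailable.
No exception applies. The general rule governs.

Yes — Cora must hold a vendor licence.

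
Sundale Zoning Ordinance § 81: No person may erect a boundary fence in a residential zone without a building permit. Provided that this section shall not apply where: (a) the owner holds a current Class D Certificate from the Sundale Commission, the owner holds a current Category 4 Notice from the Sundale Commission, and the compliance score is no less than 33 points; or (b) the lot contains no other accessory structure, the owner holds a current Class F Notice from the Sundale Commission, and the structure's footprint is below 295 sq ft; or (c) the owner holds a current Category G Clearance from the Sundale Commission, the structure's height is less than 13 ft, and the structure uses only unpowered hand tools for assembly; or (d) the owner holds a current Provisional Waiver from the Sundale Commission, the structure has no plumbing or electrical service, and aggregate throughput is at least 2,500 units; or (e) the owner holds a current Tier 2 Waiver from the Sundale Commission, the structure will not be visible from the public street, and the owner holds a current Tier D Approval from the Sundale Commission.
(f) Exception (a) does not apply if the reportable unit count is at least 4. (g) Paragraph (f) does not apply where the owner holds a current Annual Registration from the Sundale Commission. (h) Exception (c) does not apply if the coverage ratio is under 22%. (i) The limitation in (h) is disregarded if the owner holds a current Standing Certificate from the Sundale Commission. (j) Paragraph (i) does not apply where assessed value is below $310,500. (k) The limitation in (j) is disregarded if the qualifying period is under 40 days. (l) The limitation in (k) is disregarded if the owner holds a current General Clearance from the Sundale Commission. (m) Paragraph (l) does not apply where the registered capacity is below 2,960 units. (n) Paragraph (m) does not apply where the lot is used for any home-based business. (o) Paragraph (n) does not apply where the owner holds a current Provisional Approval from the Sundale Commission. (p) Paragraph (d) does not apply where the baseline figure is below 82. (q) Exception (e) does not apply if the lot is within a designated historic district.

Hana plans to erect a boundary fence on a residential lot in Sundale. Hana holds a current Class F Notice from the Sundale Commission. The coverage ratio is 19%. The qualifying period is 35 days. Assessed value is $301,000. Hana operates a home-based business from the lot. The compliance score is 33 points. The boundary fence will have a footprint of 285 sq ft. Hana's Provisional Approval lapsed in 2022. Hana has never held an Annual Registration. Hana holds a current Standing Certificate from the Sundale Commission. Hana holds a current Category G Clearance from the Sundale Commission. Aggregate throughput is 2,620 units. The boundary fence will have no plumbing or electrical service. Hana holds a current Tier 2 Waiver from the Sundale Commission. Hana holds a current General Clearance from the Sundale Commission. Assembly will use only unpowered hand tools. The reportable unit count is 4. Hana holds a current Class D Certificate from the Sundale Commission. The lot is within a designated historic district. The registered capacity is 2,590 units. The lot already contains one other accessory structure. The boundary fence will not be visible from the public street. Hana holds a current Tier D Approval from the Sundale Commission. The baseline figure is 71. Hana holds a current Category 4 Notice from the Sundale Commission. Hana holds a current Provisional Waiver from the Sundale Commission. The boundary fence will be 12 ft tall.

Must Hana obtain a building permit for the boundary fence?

Exception (a)'s conditions are all satisfied: a current Class D Certificate is held; a current Category 4 Notice is held; the compliance score is 33 points, meeting the 33 points threshold. But: (f) is engaged — the reportable unit count is 4, meeting the 4 threshold. (g), which would lift (f), does not operate here — the Annual Registration is not current. So (a) is unavailable.
Exception (b) does not apply: the lot already has another accessory structure.
Exception (c) is satisfied on its face — a current Category G Clearance is held; the structure's height is 12 ft, less than the 13 ft limit; assembly uses only hand tools. Turning to paragraphs (h)–(o): (h) operates against (c): the coverage ratio is 19%, under the 22% limit. (i) would limit (h) — a current Standing Certificate is held — but (j) sets (i) aside: (j) operates against (i): assessed value is $301,000, below the $310,500 limit. (k) would limit (j) — the qualifying period is 35 days, under the 40 days limit — but (l) sets (k) aside: (l) operates against (k): a current General Clearance is held. (m) would limit (l) — the registered capacity is 2,590 units, below the 2,960 units limit — but (n) sets (m) aside: (n) operates against (m): a home-based business operates on the lot. (o) is inapplicable (no current Provisional Approval is held), so (n) stands. So (c) is unavailable.
Exception (d)'s conditions are all satisfied: a current Provisional Waiver is held; there is no plumbing or electrical service; aggregate throughput is 2,620 units, meeting the 2,500 units threshold. But: (p) is triggered — the baseline figure is 71, below the 82 limit. So (d) is unavailable.
Exception (e): a current Tier 2 Waiver is held; the structure will not be visible from the street; a current Tier D Approval is held — every condition holds. But: (q) is engaged — the lot is in a historic district. (e) is therefore removed.
No exception applies. The general rule governs.

Yes — Hana must obtain a building permit.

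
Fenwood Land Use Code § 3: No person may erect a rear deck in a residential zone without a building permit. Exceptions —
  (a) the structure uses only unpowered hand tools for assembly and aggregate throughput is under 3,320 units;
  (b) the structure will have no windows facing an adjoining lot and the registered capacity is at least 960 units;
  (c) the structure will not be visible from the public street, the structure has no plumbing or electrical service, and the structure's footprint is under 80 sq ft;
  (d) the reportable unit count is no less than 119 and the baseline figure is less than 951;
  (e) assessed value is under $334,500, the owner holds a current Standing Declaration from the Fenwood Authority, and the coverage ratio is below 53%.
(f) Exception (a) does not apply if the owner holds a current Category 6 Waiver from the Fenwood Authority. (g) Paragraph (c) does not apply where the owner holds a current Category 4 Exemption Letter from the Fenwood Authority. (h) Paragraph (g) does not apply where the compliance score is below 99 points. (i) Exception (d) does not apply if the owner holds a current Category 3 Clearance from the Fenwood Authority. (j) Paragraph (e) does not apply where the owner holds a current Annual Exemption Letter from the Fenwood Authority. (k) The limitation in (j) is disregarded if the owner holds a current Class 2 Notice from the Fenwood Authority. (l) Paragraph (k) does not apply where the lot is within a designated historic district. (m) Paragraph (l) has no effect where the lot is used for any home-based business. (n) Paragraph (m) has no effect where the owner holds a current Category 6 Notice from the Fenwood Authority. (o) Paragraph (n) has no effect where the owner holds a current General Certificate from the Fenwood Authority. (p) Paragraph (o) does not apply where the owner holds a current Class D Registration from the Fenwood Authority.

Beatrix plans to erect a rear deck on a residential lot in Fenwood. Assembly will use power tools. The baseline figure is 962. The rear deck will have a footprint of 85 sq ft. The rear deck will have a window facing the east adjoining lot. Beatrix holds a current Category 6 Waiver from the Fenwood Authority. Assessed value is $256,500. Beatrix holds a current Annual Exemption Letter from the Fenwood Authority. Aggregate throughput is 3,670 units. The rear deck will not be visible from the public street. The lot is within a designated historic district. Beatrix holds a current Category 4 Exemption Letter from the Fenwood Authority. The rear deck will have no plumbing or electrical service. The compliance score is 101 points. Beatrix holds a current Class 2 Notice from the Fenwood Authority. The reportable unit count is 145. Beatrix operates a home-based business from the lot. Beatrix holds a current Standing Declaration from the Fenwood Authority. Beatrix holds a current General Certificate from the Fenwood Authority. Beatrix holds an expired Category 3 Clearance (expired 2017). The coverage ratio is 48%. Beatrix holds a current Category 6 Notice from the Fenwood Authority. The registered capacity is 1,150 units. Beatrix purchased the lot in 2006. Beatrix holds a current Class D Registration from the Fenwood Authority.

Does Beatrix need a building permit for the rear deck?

Yes — Beatrix must obtain a building permit.

Exception (a) does not apply: assembly uses power tools.
Exception (b) fails — a window faces an adjoining lot.
Exception (c) does not apply: the structure's footprint is 85 sq ft, not under 80 sq ft.
Exception (d) requires that the baseline figure is less than 951; but the baseline figure is 962, not less than 951, so (d) is unavailable.
All of (e)'s requirements are met (assessed value is $256,500, under the $334,500 limit; a current Standing Declaration is held; the coverage ratio is 48%, below the 53% limit). But: (j) operates against (e): a current Annual Exemption Letter is held. (k) operates (a current Class 2 Notice is held), but is set aside by (l): (l) operates against (k): the lot is in a historic district. (m) operates (a home-based business operates on the lot), but is set aside by (n): (n) is triggered — a current Category 6 Notice is held. (o) applies (a current General Certificate is held), but is displaced by (p): (p) operates against (o): a current Class D Registration is held. So (e) is unavailable.
None of the exceptions is available; § 3 applies in full.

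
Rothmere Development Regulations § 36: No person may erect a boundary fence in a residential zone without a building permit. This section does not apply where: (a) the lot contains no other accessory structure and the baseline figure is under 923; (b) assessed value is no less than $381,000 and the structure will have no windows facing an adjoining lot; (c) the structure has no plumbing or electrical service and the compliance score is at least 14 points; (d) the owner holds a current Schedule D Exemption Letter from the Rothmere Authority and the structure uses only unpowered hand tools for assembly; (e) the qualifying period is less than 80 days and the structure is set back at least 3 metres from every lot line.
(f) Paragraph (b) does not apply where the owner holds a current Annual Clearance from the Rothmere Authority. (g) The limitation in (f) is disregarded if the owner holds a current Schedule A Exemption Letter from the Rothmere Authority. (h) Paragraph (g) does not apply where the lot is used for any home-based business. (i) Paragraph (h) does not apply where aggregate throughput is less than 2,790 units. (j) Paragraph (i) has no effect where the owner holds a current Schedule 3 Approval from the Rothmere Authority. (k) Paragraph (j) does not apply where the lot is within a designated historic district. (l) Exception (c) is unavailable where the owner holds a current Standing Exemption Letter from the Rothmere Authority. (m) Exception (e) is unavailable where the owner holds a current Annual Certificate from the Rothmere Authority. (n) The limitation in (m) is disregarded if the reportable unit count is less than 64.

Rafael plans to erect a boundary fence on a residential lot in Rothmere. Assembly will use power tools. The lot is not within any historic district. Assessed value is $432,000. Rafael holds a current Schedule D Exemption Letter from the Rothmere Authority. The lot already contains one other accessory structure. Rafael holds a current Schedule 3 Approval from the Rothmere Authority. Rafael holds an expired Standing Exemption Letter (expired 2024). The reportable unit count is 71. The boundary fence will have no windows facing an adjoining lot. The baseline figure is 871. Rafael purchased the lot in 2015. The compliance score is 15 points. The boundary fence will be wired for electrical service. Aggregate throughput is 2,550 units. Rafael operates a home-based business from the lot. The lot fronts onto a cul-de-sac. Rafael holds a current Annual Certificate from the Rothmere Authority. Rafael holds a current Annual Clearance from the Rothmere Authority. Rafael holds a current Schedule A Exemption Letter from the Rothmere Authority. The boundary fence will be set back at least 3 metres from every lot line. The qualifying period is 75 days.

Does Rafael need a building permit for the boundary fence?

Exception (a) requires that the lot contains no other accessory structure; but the lot already has another accessory structure, so (a) is unavailable.
Exception (b)'s conditions are all satisfied: assessed value is $432,000, meeting the $381,000 threshold; no windows face an adjoining lot. But: (f) is engaged — a current Annual Clearance is held. (g) would limit (f) — a current Schedule A Exemption Letter is held — but (h) sets (g) aside: (h) operates against (g): a home-based business operates on the lot. (i) would limit (h) — aggregate throughput is 2,550 units, less than the 2,790 units limit — but (j) sets (i) aside: (j) operates against (i): a current Schedule 3 Approval is held. (k), which would lift (j), is inapplicable — the lot is not in a historic district. So (b) is unavailable.
Exception (c) requires that the structure has no plumbing or electrical service; but electrical service is planned, so (c) is unavailable.
Exception (d) does not apply: assembly uses power tools.
Exception (e)'s conditions are all satisfied: the qualifying period is 75 days, less than the 80 days limit; the setback is at least 3 m on every side. But applying paragraphs (m)–(n): (m) operates against (e): a current Annual Certificate is held. (n) is not triggered (the reportable unit count is 71, not less than 64), so (m) stands. So (e) is unavailable.
No exception is made out. Rafael falls within the general rule.

Yes — Rafael must obtain a building permit.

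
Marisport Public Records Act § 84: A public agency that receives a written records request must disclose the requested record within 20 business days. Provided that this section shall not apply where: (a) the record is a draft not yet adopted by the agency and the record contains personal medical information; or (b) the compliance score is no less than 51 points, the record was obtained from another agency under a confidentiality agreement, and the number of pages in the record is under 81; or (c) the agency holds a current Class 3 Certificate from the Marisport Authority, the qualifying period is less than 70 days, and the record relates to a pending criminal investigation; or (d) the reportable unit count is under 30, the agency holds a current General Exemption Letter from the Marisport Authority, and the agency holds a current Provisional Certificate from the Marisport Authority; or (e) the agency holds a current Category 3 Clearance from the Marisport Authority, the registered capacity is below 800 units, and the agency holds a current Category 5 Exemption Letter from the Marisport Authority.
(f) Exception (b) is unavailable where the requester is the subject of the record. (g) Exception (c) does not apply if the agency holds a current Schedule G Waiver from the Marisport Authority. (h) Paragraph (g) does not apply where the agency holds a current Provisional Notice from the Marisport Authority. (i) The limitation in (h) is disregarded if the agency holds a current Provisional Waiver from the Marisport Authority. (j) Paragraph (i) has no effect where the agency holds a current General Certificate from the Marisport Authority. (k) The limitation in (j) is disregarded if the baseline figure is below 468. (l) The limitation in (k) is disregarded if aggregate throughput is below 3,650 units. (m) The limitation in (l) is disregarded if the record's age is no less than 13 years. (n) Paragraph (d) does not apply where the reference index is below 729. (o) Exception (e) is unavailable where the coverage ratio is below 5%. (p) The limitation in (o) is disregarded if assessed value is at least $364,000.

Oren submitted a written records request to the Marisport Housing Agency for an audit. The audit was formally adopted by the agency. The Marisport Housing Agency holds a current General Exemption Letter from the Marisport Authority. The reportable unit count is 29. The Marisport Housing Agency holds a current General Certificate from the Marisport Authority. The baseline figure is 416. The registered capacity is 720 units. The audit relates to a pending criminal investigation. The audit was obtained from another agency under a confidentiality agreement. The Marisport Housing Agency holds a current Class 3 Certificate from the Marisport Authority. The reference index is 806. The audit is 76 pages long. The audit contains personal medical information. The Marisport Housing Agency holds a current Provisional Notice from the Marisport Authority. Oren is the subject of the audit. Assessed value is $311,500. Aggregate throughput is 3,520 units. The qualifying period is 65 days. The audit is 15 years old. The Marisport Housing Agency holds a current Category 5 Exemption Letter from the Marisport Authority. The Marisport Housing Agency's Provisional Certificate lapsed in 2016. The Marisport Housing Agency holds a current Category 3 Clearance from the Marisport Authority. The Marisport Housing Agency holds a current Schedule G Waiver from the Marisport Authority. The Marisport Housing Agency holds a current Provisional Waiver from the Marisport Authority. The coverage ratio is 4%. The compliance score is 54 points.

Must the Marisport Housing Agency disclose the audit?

Yes — the Marisport Housing Agency must disclose the audit.

Exception (a) fails — the audit has been formally adopted.
Exception (b): the compliance score is 54 points, meeting the 51 points threshold; the audit was obtained under a confidentiality agreement; the number of pages in the record is 76, under the 81 limit — every condition holds. But applying paragraph (f): (f) operates — Oren is the subject of the audit. So (b) is unavailable.
All of (c)'s requirements are met (a current Class 3 Certificate is held; the qualifying period is 65 days, less than the 70 days limit; the audit relates to a pending investigation). But: (g) operates against (c): a current Schedule G Waiver is held. (h) applies (a current Provisional Notice is held), but is overridden by (i): (i) is triggered — a current Provisional Waiver is held. (j) is engaged (a current General Certificate is held), but is displaced by (k): (k) applies — the baseline figure is 416, below the 468 limit. (l) applies (aggregate throughput is 3,520 units, below the 3,650 units limit), but is itself disapplied by (m): (m) operates — the record's age is 15 years, meeting the 13 years threshold. (c) is therefore removed.
Exception (d) fails — the Provisional Certificate is not current.
Exception (e): a current Category 3 Clearance is held; the registered capacity is 720 units, below the 800 units limit; a current Category 5 Exemption Letter is held — every condition holds. Turning to paragraphs (o)–(p): (o) applies — the coverage ratio is 4%, below the 5% limit. (p) is not triggered (assessed value is $311,500, short of $364,000), so (o) stands. So (e) is unavailable.
No exception applies. The general rule governs.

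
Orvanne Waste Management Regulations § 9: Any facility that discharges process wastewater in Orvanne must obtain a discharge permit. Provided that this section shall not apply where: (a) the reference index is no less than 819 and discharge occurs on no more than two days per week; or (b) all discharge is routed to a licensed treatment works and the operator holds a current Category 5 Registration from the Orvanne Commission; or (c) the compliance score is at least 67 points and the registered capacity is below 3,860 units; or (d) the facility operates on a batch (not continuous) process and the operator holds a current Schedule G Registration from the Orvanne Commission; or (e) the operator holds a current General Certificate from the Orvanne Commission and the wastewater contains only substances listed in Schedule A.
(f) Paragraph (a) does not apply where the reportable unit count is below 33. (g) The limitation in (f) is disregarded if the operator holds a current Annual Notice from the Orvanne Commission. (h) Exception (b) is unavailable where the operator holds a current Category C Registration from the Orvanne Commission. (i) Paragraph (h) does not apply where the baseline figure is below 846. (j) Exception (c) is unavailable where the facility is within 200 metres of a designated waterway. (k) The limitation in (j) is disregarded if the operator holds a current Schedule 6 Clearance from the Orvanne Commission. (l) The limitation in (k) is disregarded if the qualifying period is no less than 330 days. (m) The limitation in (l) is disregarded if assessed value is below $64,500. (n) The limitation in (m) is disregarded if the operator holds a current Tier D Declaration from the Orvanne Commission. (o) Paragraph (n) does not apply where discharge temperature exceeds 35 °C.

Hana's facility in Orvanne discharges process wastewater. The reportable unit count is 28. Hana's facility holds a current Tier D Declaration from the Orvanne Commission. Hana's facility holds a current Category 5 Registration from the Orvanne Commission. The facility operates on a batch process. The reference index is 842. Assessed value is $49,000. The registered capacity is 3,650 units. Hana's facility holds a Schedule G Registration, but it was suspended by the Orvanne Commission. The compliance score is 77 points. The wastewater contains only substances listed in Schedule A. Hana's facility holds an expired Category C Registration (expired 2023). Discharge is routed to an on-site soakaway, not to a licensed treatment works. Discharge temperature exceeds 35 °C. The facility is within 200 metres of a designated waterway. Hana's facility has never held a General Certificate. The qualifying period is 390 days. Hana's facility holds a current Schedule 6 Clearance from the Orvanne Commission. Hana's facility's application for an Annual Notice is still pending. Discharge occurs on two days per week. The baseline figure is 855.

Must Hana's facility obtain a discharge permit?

No — exception (c) applies; Hana's facility is not required to obtain a discharge permit.

Exception (a)'s conditions are all satisfied: the reference index is 842, meeting the 819 threshold; discharge occurs on no more than two days per week. However, paragraphs (f)–(g) must be considered: (f) operates against (a): the reportable unit count is 28, below the 33 limit. (g) is not triggered (there is no Annual Notice in force), so (f) stands. (a) is therefore removed.
Exception (b) does not apply: discharge is not routed to a licensed treatment works.
Exception (c) is satisfied on its face — the compliance score is 77 points, meeting the 67 points threshold; the registered capacity is 3,650 units, below the 3,860 units limit. Considering the limiting provisions: (j) would limit (c) — the facility is within 200 m of a designated waterway — but (k) sets (j) aside: (k) operates against (j): a current Schedule 6 Clearance is held. (l) would limit (k) — the qualifying period is 390 days, meeting the 330 days threshold — but (m) sets (l) aside: (m) operates — assessed value is $49,000, below the $64,500 limit. (n) would limit (m) — a current Tier D Declaration is held — but (o) sets (n) aside: (o) operates against (n): discharge temperature exceeds 35 °C. Exception (c) stands.
Exception (d) requires that the operator holds a current Schedule G Registration from the Orvanne Commission; but there is no Schedule G Registration in force, so (d) is unavailable.
Exception (e) fails — no current General Certificate is held.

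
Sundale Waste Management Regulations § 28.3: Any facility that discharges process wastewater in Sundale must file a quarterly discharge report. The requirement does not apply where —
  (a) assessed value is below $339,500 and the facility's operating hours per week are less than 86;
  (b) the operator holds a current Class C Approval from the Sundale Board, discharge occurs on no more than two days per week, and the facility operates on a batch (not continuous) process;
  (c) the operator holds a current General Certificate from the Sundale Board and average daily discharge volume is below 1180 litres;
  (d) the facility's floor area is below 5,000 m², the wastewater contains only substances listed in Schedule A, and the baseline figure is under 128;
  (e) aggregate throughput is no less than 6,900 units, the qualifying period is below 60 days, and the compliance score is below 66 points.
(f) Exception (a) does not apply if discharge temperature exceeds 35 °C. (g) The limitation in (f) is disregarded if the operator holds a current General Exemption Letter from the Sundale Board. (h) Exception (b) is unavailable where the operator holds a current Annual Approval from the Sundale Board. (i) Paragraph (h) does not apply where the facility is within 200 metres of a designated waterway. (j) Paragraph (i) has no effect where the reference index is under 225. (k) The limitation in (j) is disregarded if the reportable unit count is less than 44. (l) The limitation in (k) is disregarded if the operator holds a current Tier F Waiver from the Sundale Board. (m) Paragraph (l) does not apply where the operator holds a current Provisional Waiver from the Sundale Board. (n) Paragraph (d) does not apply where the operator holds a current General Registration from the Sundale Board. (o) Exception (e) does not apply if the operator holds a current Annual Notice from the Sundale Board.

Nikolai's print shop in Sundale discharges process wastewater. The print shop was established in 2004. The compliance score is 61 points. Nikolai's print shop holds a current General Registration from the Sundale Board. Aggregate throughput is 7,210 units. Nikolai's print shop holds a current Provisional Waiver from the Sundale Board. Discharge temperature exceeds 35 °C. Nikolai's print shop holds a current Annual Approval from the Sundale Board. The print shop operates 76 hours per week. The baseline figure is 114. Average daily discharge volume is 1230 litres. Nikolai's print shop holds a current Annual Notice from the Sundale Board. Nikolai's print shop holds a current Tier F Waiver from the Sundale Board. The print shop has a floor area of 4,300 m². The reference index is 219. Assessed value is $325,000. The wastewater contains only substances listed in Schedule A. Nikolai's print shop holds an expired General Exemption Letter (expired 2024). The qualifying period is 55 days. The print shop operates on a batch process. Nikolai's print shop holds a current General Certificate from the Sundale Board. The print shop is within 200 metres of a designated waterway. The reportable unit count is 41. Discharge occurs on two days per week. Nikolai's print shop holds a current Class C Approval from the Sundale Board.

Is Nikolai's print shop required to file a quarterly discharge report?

No — exception (b) applies; Nikolai's print shop is not required to file a quarterly discharge report.

Exception (a)'s conditions are all satisfied: assessed value is $325,000, below the $339,500 limit; the facility's operating hours per week are 76, less than the 86 limit. However, paragraphs (f)–(g) must be considered: (f) applies — discharge temperature exceeds 35 °C. (g) is inapplicable (no current General Exemption Letter is held), so (f) stands. So (a) is unavailable.
All of (b)'s requirements are met (a current Class C Approval is held; discharge occurs on no more than two days per week; the facility operates on a batch process). Applying paragraphs (h)–(m): (h) would limit (b) — a current Annual Approval is held — but (i) sets (h) aside: (i) operates against (h): the print shop is within 200 m of a designated waterway. (j) would limit (i) — the reference index is 219, under the 225 limit — but (k) sets (j) aside: (k) operates — the reportable unit count is 41, less than the 44 limit. (l) would limit (k) — a current Tier F Waiver is held — but (m) sets (l) aside: (m) operates against (l): a current Provisional Waiver is held. (b) remains available.
Exception (c) requires that average daily discharge volume is below 1180 litres; but average daily discharge volume is 1230 litres, not below 1180 litres, so (c) is unavailable.
Exception (d)'s conditions are all satisfied: the facility's floor area is 4,300 m², below the 5,000 m² limit; the wastewater is Schedule-A-only; the baseline figure is 114, under the 128 limit. However, paragraph (n) must be considered: (n) is engaged — a current General Registration is held. Exception (d) does not apply.
Exception (e)'s conditions are all satisfied: aggregate throughput is 7,210 units, meeting the 6,900 units threshold; the qualifying period is 55 days, below the 60 days limit; the compliance score is 61 points, below the 66 points limit. But applying paragraph (o): (o) operates against (e): a current Annual Notice is held. Exception (e) does not apply.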